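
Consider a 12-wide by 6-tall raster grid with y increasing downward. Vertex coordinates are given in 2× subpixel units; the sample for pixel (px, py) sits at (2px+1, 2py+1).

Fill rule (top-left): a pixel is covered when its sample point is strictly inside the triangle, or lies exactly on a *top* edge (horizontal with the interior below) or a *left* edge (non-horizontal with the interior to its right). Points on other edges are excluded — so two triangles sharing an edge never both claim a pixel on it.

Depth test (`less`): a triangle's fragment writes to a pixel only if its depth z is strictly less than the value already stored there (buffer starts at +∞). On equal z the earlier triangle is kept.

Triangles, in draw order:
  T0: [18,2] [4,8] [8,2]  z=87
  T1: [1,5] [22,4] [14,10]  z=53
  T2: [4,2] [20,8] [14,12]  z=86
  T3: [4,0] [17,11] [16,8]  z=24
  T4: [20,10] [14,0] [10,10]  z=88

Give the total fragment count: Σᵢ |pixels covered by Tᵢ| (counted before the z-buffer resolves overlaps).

T0:
  2·area = 60
  edge (18, 2)→(4, 8): d=(-14,6) right/bottom  bias=-1
  edge (4, 8)→(8, 2): d=(4,-6) top-left  bias=+0
  edge (8, 2)→(18, 2): d=(10,0) top-left  bias=+0
    (4,1)@(9, 3): e=[40,10,10] → █
    (5,1)@(11, 3): e=[28,22,10] → █
    (6,1)@(13, 3): e=[16,34,10] → █
    (7,1)@(15, 3): e=[4,46,10] → █
    (8,1)@(17, 3): e=[-8,58,10] → ·
    (3,2)@(7, 5): e=[24,6,30] → █
    (5,2)@(11, 5): e=[0,30,30] → ·  [on edge]
    (6,2)@(13, 5): e=[-12,42,30] → ·
    (7,2)@(15, 5): e=[-24,54,30] → ·
    (2,3)@(5, 7): e=[8,2,50] → █
    (3,3)@(7, 7): e=[-4,14,50] → ·
    (4,3)@(9, 7): e=[-16,26,50] → ·
  covered (7 px):
    · · · · · · · · · · · ·
    · · · · █ █ █ █ · · · ·
    · · · █ █ · · · · · · ·
    · · █ · · · · · · · · ·
    · · · · · · · · · · · ·
    · · · · · · · · · · · ·
T1:
  2·area = 118
  edge (1, 5)→(22, 4): d=(21,-1) top-left  bias=+0
  edge (22, 4)→(14, 10): d=(-8,6) right/bottom  bias=-1
  edge (14, 10)→(1, 5): d=(-13,-5) top-left  bias=+0
    (0,2)@(1, 5): e=[0,118,0] → █  [on edge]
    (1,2)@(3, 5): e=[2,106,10] → █
    (2,2)@(5, 5): e=[4,94,20] → █
    (3,2)@(7, 5): e=[6,82,30] → █
    (4,2)@(9, 5): e=[8,70,40] → █
    (5,2)@(11, 5): e=[10,58,50] → █
    (6,2)@(13, 5): e=[12,46,60] → █
    (7,2)@(15, 5): e=[14,34,70] → █
    (8,2)@(17, 5): e=[16,22,80] → █
    (9,2)@(19, 5): e=[18,10,90] → █
    (10,2)@(21, 5): e=[20,-2,100] → ·
    (0,3)@(1, 7): e=[42,102,-26] → ·
  covered (18 px):
    · · · · · · · · · · · ·
    · · · · · · · · · · · ·
    █ █ █ █ █ █ █ █ █ █ · ·
    · · · █ █ █ █ █ █ · · ·
    · · · · · · █ █ · · · ·
    · · · · · · · · · · · ·
T2:
  2·area = 100
  edge (4, 2)→(20, 8): d=(16,6) right/bottom  bias=-1
  edge (20, 8)→(14, 12): d=(-6,4) right/bottom  bias=-1
  edge (14, 12)→(4, 2): d=(-10,-10) top-left  bias=+0
    (1,0)@(3, 1): e=[-10,110,0] → ·  [on edge]
    (2,1)@(5, 3): e=[10,90,0] → █  [on edge]
    (3,1)@(7, 3): e=[-2,82,20] → ·
    (2,2)@(5, 5): e=[42,78,-20] → ·
    (3,2)@(7, 5): e=[30,70,0] → █  [on edge]
    (4,2)@(9, 5): e=[18,62,20] → █
    (5,2)@(11, 5): e=[6,54,40] → █
    (6,2)@(13, 5): e=[-6,46,60] → ·
    (3,3)@(7, 7): e=[62,58,-20] → ·
    (4,3)@(9, 7): e=[50,50,0] → █  [on edge]
    (6,3)@(13, 7): e=[26,34,40] → █
    (7,3)@(15, 7): e=[14,26,60] → █
    (5,4)@(11, 9): e=[70,30,0] → █  [on edge]
    (6,5)@(13, 11): e=[90,10,0] → █  [on edge]
  covered (15 px):
    · · · · · · · · · · · ·
    · · █ · · · · · · · · ·
    · · · █ █ █ · · · · · ·
    · · · · █ █ █ █ █ · · ·
    · · · · · █ █ █ █ · · ·
    · · · · · · █ █ · · · ·
T3:
  2·area = 28  (B↔C swapped to make it positive)
  edge (4, 0)→(16, 8): d=(12,8) right/bottom  bias=-1
  edge (16, 8)→(17, 11): d=(1,3) right/bottom  bias=-1
  edge (17, 11)→(4, 0): d=(-13,-11) top-left  bias=+0
    (5,2)@(11, 5): e=[4,12,12] → █
    (6,2)@(13, 5): e=[-12,6,34] → ·
    (7,2)@(15, 5): e=[-28,0,56] → ·  [on edge]
    (5,3)@(11, 7): e=[28,14,-14] → ·
    (6,3)@(13, 7): e=[12,8,8] → █
    (7,3)@(15, 7): e=[-4,2,30] → ·
    (6,4)@(13, 9): e=[36,10,-18] → ·
    (7,4)@(15, 9): e=[20,4,4] → █
    (8,4)@(17, 9): e=[4,-2,26] → ·
    (7,5)@(15, 11): e=[44,6,-22] → ·
    (8,5)@(17, 11): e=[28,0,0] → ·  [on edge]
  covered (3 px):
    · · · · · · · · · · · ·
    · · · · · · · · · · · ·
    · · · · · █ · · · · · ·
    · · · · · · █ · · · · ·
    · · · · · · · █ · · · ·
    · · · · · · · · · · · ·
T4:
  2·area = 100  (B↔C swapped to make it positive)
  edge (20, 10)→(10, 10): d=(-10,0) right/bottom  bias=-1
  edge (10, 10)→(14, 0): d=(4,-10) top-left  bias=+0
  edge (14, 0)→(20, 10): d=(6,10) right/bottom  bias=-1
    (6,1)@(13, 3): e=[70,2,28] → █
    (7,1)@(15, 3): e=[70,22,8] → █
    (8,1)@(17, 3): e=[70,42,-12] → ·
    (6,2)@(13, 5): e=[50,10,40] → █
    (8,2)@(17, 5): e=[50,50,0] → ·  [on edge]
    (6,3)@(13, 7): e=[30,18,52] → █
    (8,3)@(17, 7): e=[30,58,12] → █
    (9,3)@(19, 7): e=[30,78,-8] → ·
    (5,4)@(11, 9): e=[10,6,84] → █
    (9,4)@(19, 9): e=[10,86,4] → █
    (10,4)@(21, 9): e=[10,106,-16] → ·
    (5,5)@(11, 11): e=[-10,14,96] → ·
  covered (12 px):
    · · · · · · · · · · · ·
    · · · · · · █ █ · · · ·
    · · · · · · █ █ · · · ·
    · · · · · · █ █ █ · · ·
    · · · · · █ █ █ █ █ · ·
    · · · · · · · · · · · ·

Answer: 55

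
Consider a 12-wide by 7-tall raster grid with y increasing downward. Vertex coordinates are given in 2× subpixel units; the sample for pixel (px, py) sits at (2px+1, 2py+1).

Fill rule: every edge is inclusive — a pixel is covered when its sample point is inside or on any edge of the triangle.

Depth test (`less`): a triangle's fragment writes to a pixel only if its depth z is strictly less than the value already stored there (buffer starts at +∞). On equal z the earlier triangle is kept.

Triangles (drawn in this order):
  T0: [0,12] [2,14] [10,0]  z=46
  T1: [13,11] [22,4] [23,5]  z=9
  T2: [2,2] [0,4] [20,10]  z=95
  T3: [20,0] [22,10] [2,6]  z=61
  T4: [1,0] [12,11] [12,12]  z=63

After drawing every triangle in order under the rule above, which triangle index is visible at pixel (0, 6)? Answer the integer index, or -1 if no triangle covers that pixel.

T0:
  2·area = 44  (B↔C swapped to make it positive)
  edge (0, 12)→(10, 0): d=(10,-12) inclusive
  edge (10, 0)→(2, 14): d=(-8,14) inclusive
  edge (2, 14)→(0, 12): d=(-2,-2) inclusive
    (3,2)@(7, 5): e=[14,2,28] → #
    (4,2)@(9, 5): e=[38,-26,32] → ·
    (2,3)@(5, 7): e=[10,14,20] → #
    (3,3)@(7, 7): e=[34,-14,24] → ·
    (1,4)@(3, 9): e=[6,26,12] → #
    (2,4)@(5, 9): e=[30,-2,16] → ·
    (0,5)@(1, 11): e=[2,38,4] → #
    (2,5)@(5, 11): e=[50,-18,12] → ·
    (0,6)@(1, 13): e=[22,22,0] → #  [on edge]
    (1,6)@(3, 13): e=[46,-6,4] → ·
  covered (6 px):
    · · · · · · · · · · · ·
    · · · · · · · · · · · ·
    · · · # · · · · · · · ·
    · · # · · · · · · · · ·
    · # · · · · · · · · · ·
    # # · · · · · · · · · ·
    # · · · · · · · · · · ·
T1:
  2·area = 16
  edge (13, 11)→(22, 4): d=(9,-7) inclusive
  edge (22, 4)→(23, 5): d=(1,1) inclusive
  edge (23, 5)→(13, 11): d=(-10,6) inclusive
    (9,0)@(19, 1): e=[-48,0,64] → ·  [on edge]
    (10,1)@(21, 3): e=[-16,0,32] → ·  [on edge]
    (10,2)@(21, 5): e=[2,2,12] → #
    (11,2)@(23, 5): e=[16,0,0] → #  [on edge]
    (9,3)@(19, 7): e=[6,6,4] → #
    (10,3)@(21, 7): e=[20,4,-8] → ·
    (11,3)@(23, 7): e=[34,2,-20] → ·
    (9,4)@(19, 9): e=[24,8,-16] → ·
    (6,5)@(13, 11): e=[0,16,0] → #  [on edge]
    (7,5)@(15, 11): e=[14,14,-12] → ·
    (6,6)@(13, 13): e=[18,18,-20] → ·
  covered (4 px):
    · · · · · · · · · · · ·
    · · · · · · · · · · · ·
    · · · · · · · · · · # #
    · · · · · · · · · # · ·
    · · · · · · · · · · · ·
    · · · · · · # · · · · ·
    · · · · · · · · · · · ·
T2:
  2·area = 52  (B↔C swapped to make it positive)
  edge (2, 2)→(20, 10): d=(18,8) inclusive
  edge (20, 10)→(0, 4): d=(-20,-6) inclusive
  edge (0, 4)→(2, 2): d=(2,-2) inclusive
    (1,0)@(3, 1): e=[-26,78,0] → ·  [on edge]
    (0,1)@(1, 3): e=[26,26,0] → #  [on edge]
    (1,1)@(3, 3): e=[10,38,4] → #
    (2,1)@(5, 3): e=[-6,50,8] → ·
    (0,2)@(1, 5): e=[62,-14,4] → ·
    (1,2)@(3, 5): e=[46,-2,8] → ·
    (2,2)@(5, 5): e=[30,10,12] → #
    (3,2)@(7, 5): e=[14,22,16] → #
    (4,2)@(9, 5): e=[-2,34,20] → ·
    (2,3)@(5, 7): e=[66,-30,16] → ·
    (3,3)@(7, 7): e=[50,-18,20] → ·
    (5,3)@(11, 7): e=[18,6,28] → #
  covered (7 px):
    · · · · · · · · · · · ·
    # # · · · · · · · · · ·
    · · # # · · · · · · · ·
    · · · · · # # · · · · ·
    · · · · · · · · # · · ·
    · · · · · · · · · · · ·
    · · · · · · · · · · · ·
T3:
  2·area = 192
  edge (20, 0)→(22, 10): d=(2,10) inclusive
  edge (22, 10)→(2, 6): d=(-20,-4) inclusive
  edge (2, 6)→(20, 0): d=(18,-6) inclusive
    (8,0)@(17, 1): e=[32,160,0] → #  [on edge]
    (9,0)@(19, 1): e=[12,168,12] → #
    (10,0)@(21, 1): e=[-8,176,24] → ·
    (5,1)@(11, 3): e=[96,96,0] → #  [on edge]
    (6,1)@(13, 3): e=[76,104,12] → #
    (7,1)@(15, 3): e=[56,112,24] → #
    (10,1)@(21, 3): e=[-4,136,60] → ·
    (2,2)@(5, 5): e=[160,32,0] → #  [on edge]
    (3,2)@(7, 5): e=[140,40,12] → #
    (4,2)@(9, 5): e=[120,48,24] → #
    (10,2)@(21, 5): e=[0,96,96] → #  [on edge]
    (11,2)@(23, 5): e=[-20,104,108] → ·
    (3,3)@(7, 7): e=[144,0,48] → #  [on edge]
    (8,4)@(17, 9): e=[48,0,144] → #  [on edge]
  covered (27 px):
    · · · · · · · · # # · ·
    · · · · · # # # # # · ·
    · · # # # # # # # # # ·
    · · · # # # # # # # # ·
    · · · · · · · · # # # ·
    · · · · · · · · · · · ·
    · · · · · · · · · · · ·
T4:
  2·area = 11
  edge (1, 0)→(12, 11): d=(11,11) inclusive
  edge (12, 11)→(12, 12): d=(0,1) inclusive
  edge (12, 12)→(1, 0): d=(-11,-12) inclusive
  covered (0 px):
    · · · · · · · · · · · ·
    · · · · · · · · · · · ·
    · · · · · · · · · · · ·
    · · · · · · · · · · · ·
    · · · · · · · · · · · ·
    · · · · · · · · · · · ·
    · · · · · · · · · · · ·

Z-buffer (winner per pixel, '.' = empty):
  . . . . . . . . 3 3 . .
  2 2 . . . 3 3 3 3 3 . .
  . . 3 0 3 3 3 3 3 3 1 1
  . . 0 3 3 3 3 3 3 1 3 .
  . 0 . . . . . . 3 3 3 .
  0 0 . . . . 1 . . . . .
  0 . . . . . . . . . . .

Final: 0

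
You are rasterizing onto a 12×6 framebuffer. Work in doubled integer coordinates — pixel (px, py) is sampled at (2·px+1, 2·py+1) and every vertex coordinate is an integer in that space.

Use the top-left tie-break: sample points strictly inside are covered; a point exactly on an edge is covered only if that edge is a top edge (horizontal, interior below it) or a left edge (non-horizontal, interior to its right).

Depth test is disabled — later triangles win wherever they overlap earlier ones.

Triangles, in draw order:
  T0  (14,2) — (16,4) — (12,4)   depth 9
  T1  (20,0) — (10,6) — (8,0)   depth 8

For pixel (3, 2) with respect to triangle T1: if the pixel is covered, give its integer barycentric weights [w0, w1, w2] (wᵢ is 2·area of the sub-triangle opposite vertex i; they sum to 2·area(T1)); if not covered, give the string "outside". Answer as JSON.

T0:
  2·area = 8
  edge (14, 2)→(16, 4): d=(2,2) right/bottom  bias=-1
  edge (16, 4)→(12, 4): d=(-4,0) right/bottom  bias=-1
  edge (12, 4)→(14, 2): d=(2,-2) top-left  bias=+0
    (6,0)@(13, 1): e=[0,12,-4] → ·  [on edge]
    (7,0)@(15, 1): e=[-4,12,0] → ·  [on edge]
    (6,1)@(13, 3): e=[4,4,0] → #  [on edge]
    (7,1)@(15, 3): e=[0,4,4] → ·  [on edge]
    (5,2)@(11, 5): e=[12,-4,0] → ·  [on edge]
    (6,2)@(13, 5): e=[8,-4,4] → ·
    (8,2)@(17, 5): e=[0,-4,12] → ·  [on edge]
    (4,3)@(9, 7): e=[20,-12,0] → ·  [on edge]
    (9,3)@(19, 7): e=[0,-12,20] → ·  [on edge]
    (3,4)@(7, 9): e=[28,-20,0] → ·  [on edge]
    (10,4)@(21, 9): e=[0,-20,28] → ·  [on edge]
    (2,5)@(5, 11): e=[36,-28,0] → ·  [on edge]
    (11,5)@(23, 11): e=[0,-28,36] → ·  [on edge]
  covered (1 px):
    · · · · · · · · · · · ·
    · · · · · · # · · · · ·
    · · · · · · · · · · · ·
    · · · · · · · · · · · ·
    · · · · · · · · · · · ·
    · · · · · · · · · · · ·
T1:
  2·area = 72
  edge (20, 0)→(10, 6): d=(-10,6) right/bottom  bias=-1
  edge (10, 6)→(8, 0): d=(-2,-6) top-left  bias=+0
  edge (8, 0)→(20, 0): d=(12,0) top-left  bias=+0
    (4,0)@(9, 1): e=[56,4,12] → #
    (5,0)@(11, 1): e=[44,16,12] → #
    (6,0)@(13, 1): e=[32,28,12] → #
    (7,0)@(15, 1): e=[20,40,12] → #
    (8,0)@(17, 1): e=[8,52,12] → #
    (9,0)@(19, 1): e=[-4,64,12] → ·
    (4,1)@(9, 3): e=[36,0,36] → #  [on edge]
    (7,1)@(15, 3): e=[0,36,36] → ·  [on edge]
    (8,1)@(17, 3): e=[-12,48,36] → ·
    (4,2)@(9, 5): e=[16,-4,60] → ·
    (5,2)@(11, 5): e=[4,8,60] → #
    (6,2)@(13, 5): e=[-8,20,60] → ·
    (2,4)@(5, 9): e=[0,-36,108] → ·  [on edge]
    (5,4)@(11, 9): e=[-36,0,108] → ·  [on edge]
  covered (9 px):
    · · · · # # # # # · · ·
    · · · · # # # · · · · ·
    · · · · · # · · · · · ·
    · · · · · · · · · · · ·
    · · · · · · · · · · · ·
    · · · · · · · · · · · ·

Answer: "outside"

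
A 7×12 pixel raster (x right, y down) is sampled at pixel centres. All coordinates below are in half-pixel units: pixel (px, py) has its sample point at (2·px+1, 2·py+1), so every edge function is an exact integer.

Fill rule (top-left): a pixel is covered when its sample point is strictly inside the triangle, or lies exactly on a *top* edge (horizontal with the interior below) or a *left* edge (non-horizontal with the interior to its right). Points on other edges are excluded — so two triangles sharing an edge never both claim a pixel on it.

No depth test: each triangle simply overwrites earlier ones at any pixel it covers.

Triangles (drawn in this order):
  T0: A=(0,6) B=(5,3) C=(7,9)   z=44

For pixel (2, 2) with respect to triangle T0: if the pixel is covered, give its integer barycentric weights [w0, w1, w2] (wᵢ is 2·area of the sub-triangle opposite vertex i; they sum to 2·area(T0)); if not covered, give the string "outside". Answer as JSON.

T0:
  2·area = 36
  edge (0, 6)→(5, 3): d=(5,-3) top-left  bias=+0
  edge (5, 3)→(7, 9): d=(2,6) right/bottom  bias=-1
  edge (7, 9)→(0, 6): d=(-7,-3) top-left  bias=+0
    (2,1)@(5, 3): e=[0,0,36] → .  [on edge]
    (1,2)@(3, 5): e=[4,16,16] → X
    (2,2)@(5, 5): e=[10,4,22] → X
    (3,2)@(7, 5): e=[16,-8,28] → .
    (1,3)@(3, 7): e=[14,20,2] → X
    (3,3)@(7, 7): e=[26,-4,14] → .
    (1,4)@(3, 9): e=[24,24,-12] → .
    (2,4)@(5, 9): e=[30,12,-6] → .
    (3,4)@(7, 9): e=[36,0,0] → .  [on edge]
    (4,7)@(9, 15): e=[72,0,-36] → .  [on edge]
    (5,10)@(11, 21): e=[108,0,-72] → .  [on edge]
  covered (4 px):
    . . . . . . .
    . . . . . . .
    . X X . . . .
    . X X . . . .
    . . . . . . .
    . . . . . . .
    . . . . . . .
    . . . . . . .
    . . . . . . .
    . . . . . . .
    . . . . . . .
    . . . . . . .

Answer: [4,22,10]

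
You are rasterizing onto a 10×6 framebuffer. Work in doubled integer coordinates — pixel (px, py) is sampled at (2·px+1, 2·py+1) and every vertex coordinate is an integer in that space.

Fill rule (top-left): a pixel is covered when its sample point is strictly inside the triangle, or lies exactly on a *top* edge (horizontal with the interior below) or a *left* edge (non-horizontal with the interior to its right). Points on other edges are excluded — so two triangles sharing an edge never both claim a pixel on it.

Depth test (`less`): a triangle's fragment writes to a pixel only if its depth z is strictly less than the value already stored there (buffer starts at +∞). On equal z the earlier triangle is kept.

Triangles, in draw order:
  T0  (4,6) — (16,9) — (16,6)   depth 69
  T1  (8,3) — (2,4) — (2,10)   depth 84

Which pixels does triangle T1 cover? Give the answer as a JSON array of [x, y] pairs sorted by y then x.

T0:
  2·area = 36  (B↔C swapped to make it positive)
  edge (4, 6)→(16, 6): d=(12,0) top-left  bias=+0
  edge (16, 6)→(16, 9): d=(0,3) right/bottom  bias=-1
  edge (16, 9)→(4, 6): d=(-12,-3) top-left  bias=+0
    (4,3)@(9, 7): e=[12,21,3] → █
    (5,3)@(11, 7): e=[12,15,9] → █
    (6,3)@(13, 7): e=[12,9,15] → █
    (7,3)@(15, 7): e=[12,3,21] → █
    (8,3)@(17, 7): e=[12,-3,27] → ·
    (4,4)@(9, 9): e=[36,21,-21] → ·
    (5,4)@(11, 9): e=[36,15,-15] → ·
    (6,4)@(13, 9): e=[36,9,-9] → ·
    (7,4)@(15, 9): e=[36,3,-3] → ·
  covered (4 px):
    · · · · · · · · · ·
    · · · · · · · · · ·
    · · · · · · · · · ·
    · · · · █ █ █ █ · ·
    · · · · · · · · · ·
    · · · · · · · · · ·
T1:
  2·area = 36  (B↔C swapped to make it positive)
  edge (8, 3)→(2, 10): d=(-6,7) right/bottom  bias=-1
  edge (2, 10)→(2, 4): d=(0,-6) top-left  bias=+0
  edge (2, 4)→(8, 3): d=(6,-1) top-left  bias=+0
    (1,2)@(3, 5): e=[23,6,7] → █
    (2,2)@(5, 5): e=[9,18,9] → █
    (3,2)@(7, 5): e=[-5,30,11] → ·
    (1,3)@(3, 7): e=[11,6,19] → █
    (2,3)@(5, 7): e=[-3,18,21] → ·
    (1,4)@(3, 9): e=[-1,6,31] → ·
  covered (3 px):
    · · · · · · · · · ·
    · · · · · · · · · ·
    · █ █ · · · · · · ·
    · █ · · · · · · · ·
    · · · · · · · · · ·
    · · · · · · · · · ·

Answer: [[1,2],[2,2],[1,3]]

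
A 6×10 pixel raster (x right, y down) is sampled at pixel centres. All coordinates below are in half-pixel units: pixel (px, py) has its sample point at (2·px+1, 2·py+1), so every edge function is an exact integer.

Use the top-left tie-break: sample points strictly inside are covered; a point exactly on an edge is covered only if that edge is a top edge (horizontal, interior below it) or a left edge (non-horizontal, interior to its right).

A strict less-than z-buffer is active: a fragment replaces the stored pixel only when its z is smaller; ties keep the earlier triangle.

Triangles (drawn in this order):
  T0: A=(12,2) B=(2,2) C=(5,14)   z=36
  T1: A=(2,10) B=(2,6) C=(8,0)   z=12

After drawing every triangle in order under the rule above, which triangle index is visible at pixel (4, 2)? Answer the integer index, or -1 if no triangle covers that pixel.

T0:
  2·area = 120  (B↔C swapped to make it positive)
  edge (12, 2)→(5, 14): d=(-7,12) right/bottom  bias=-1
  edge (5, 14)→(2, 2): d=(-3,-12) top-left  bias=+0
  edge (2, 2)→(12, 2): d=(10,0) top-left  bias=+0
    (1,1)@(3, 3): e=[101,9,10] → █
    (2,1)@(5, 3): e=[77,33,10] → █
    (3,1)@(7, 3): e=[53,57,10] → █
    (4,1)@(9, 3): e=[29,81,10] → █
    (5,1)@(11, 3): e=[5,105,10] → █
    (1,2)@(3, 5): e=[87,3,30] → █
    (5,2)@(11, 5): e=[-9,99,30] → ·
    (1,3)@(3, 7): e=[73,-3,50] → ·
    (2,3)@(5, 7): e=[49,21,50] → █
    (5,3)@(11, 7): e=[-23,93,50] → ·
    (2,4)@(5, 9): e=[35,15,70] → █
    (4,4)@(9, 9): e=[-13,63,70] → ·
  covered (16 px):
    · · · · · ·
    · █ █ █ █ █
    · █ █ █ █ ·
    · · █ █ █ ·
    · · █ █ · ·
    · · █ · · ·
    · · █ · · ·
    · · · · · ·
    · · · · · ·
    · · · · · ·
T1:
  2·area = 24
  edge (2, 10)→(2, 6): d=(0,-4) top-left  bias=+0
  edge (2, 6)→(8, 0): d=(6,-6) top-left  bias=+0
  edge (8, 0)→(2, 10): d=(-6,10) right/bottom  bias=-1
    (3,0)@(7, 1): e=[20,0,4] → █  [on edge]
    (4,0)@(9, 1): e=[28,12,-16] → ·
    (2,1)@(5, 3): e=[12,0,12] → █  [on edge]
    (3,1)@(7, 3): e=[20,12,-8] → ·
    (1,2)@(3, 5): e=[4,0,20] → █  [on edge]
    (2,2)@(5, 5): e=[12,12,0] → ·  [on edge]
    (0,3)@(1, 7): e=[-4,0,28] → ·  [on edge]
    (1,3)@(3, 7): e=[4,12,8] → █
    (2,3)@(5, 7): e=[12,24,-12] → ·
    (1,4)@(3, 9): e=[4,24,-4] → ·
  covered (4 px):
    · · · █ · ·
    · · █ · · ·
    · █ · · · ·
    · █ · · · ·
    · · · · · ·
    · · · · · ·
    · · · · · ·
    · · · · · ·
    · · · · · ·
    · · · · · ·

Z-buffer (winner per pixel, '.' = empty):
  . . . 1 . .
  . 0 1 0 0 0
  . 1 0 0 0 .
  . 1 0 0 0 .
  . . 0 0 . .
  . . 0 . . .
  . . 0 . . .
  . . . . . .
  . . . . . .
  . . . . . .

Answer: 0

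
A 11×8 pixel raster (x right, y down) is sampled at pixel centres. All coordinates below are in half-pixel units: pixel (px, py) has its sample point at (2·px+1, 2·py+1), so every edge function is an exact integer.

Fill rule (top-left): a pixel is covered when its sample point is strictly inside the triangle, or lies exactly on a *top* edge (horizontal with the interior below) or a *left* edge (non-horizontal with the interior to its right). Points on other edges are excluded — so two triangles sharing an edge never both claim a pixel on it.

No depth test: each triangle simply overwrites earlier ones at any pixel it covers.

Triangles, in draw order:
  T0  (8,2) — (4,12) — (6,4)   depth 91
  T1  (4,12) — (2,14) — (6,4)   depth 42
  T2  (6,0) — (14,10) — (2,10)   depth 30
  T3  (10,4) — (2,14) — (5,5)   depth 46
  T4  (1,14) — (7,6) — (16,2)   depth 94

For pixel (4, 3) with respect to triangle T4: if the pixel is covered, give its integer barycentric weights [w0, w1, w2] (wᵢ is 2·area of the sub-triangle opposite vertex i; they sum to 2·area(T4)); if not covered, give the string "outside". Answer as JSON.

T0:
  2·area = 12
  edge (8, 2)→(4, 12): d=(-4,10) right/bottom  bias=-1
  edge (4, 12)→(6, 4): d=(2,-8) top-left  bias=+0
  edge (6, 4)→(8, 2): d=(2,-2) top-left  bias=+0
    (4,0)@(9, 1): e=[-6,18,0] → ·  [on edge]
    (3,1)@(7, 3): e=[6,6,0] → █  [on edge]
    (4,1)@(9, 3): e=[-14,22,4] → ·
    (2,2)@(5, 5): e=[18,-6,0] → ·  [on edge]
    (3,2)@(7, 5): e=[-2,10,4] → ·
    (1,3)@(3, 7): e=[30,-18,0] → ·  [on edge]
    (0,4)@(1, 9): e=[42,-30,0] → ·  [on edge]
    (2,4)@(5, 9): e=[2,2,8] → █
    (3,4)@(7, 9): e=[-18,18,12] → ·
    (2,5)@(5, 11): e=[-6,6,12] → ·
  covered (2 px):
    · · · · · · · · · · ·
    · · · █ · · · · · · ·
    · · · · · · · · · · ·
    · · · · · · · · · · ·
    · · █ · · · · · · · ·
    · · · · · · · · · · ·
    · · · · · · · · · · ·
    · · · · · · · · · · ·
T1:
  2·area = 12
  edge (4, 12)→(2, 14): d=(-2,2) right/bottom  bias=-1
  edge (2, 14)→(6, 4): d=(4,-10) top-left  bias=+0
  edge (6, 4)→(4, 12): d=(-2,8) right/bottom  bias=-1
    (7,0)@(15, 1): e=[0,78,-66] → ·  [on edge]
    (6,1)@(13, 3): e=[0,66,-54] → ·  [on edge]
    (5,2)@(11, 5): e=[0,54,-42] → ·  [on edge]
    (2,3)@(5, 7): e=[8,2,2] → █
    (3,3)@(7, 7): e=[4,22,-14] → ·
    (4,3)@(9, 7): e=[0,42,-30] → ·  [on edge]
    (2,4)@(5, 9): e=[4,10,-2] → ·
    (3,4)@(7, 9): e=[0,30,-18] → ·  [on edge]
    (2,5)@(5, 11): e=[0,18,-6] → ·  [on edge]
    (1,6)@(3, 13): e=[0,6,6] → ·  [on edge]
    (0,7)@(1, 15): e=[0,-6,18] → ·  [on edge]
  covered (1 px):
    · · · · · · · · · · ·
    · · · · · · · · · · ·
    · · · · · · · · · · ·
    · · █ · · · · · · · ·
    · · · · · · · · · · ·
    · · · · · · · · · · ·
    · · · · · · · · · · ·
    · · · · · · · · · · ·
T2:
  2·area = 120
  edge (6, 0)→(14, 10): d=(8,10) right/bottom  bias=-1
  edge (14, 10)→(2, 10): d=(-12,0) right/bottom  bias=-1
  edge (2, 10)→(6, 0): d=(4,-10) top-left  bias=+0
    (2,1)@(5, 3): e=[34,84,2] → █
    (3,1)@(7, 3): e=[14,84,22] → █
    (4,1)@(9, 3): e=[-6,84,42] → ·
    (2,2)@(5, 5): e=[50,60,10] → █
    (4,2)@(9, 5): e=[10,60,50] → █
    (5,2)@(11, 5): e=[-10,60,70] → ·
    (2,3)@(5, 7): e=[66,36,18] → █
    (5,3)@(11, 7): e=[6,36,78] → █
    (6,3)@(13, 7): e=[-14,36,98] → ·
    (1,4)@(3, 9): e=[102,12,6] → █
    (6,4)@(13, 9): e=[2,12,106] → █
    (7,4)@(15, 9): e=[-18,12,126] → ·
  covered (15 px):
    · · · · · · · · · · ·
    · · █ █ · · · · · · ·
    · · █ █ █ · · · · · ·
    · · █ █ █ █ · · · · ·
    · █ █ █ █ █ █ · · · ·
    · · · · · · · · · · ·
    · · · · · · · · · · ·
    · · · · · · · · · · ·
T3:
  2·area = 42
  edge (10, 4)→(2, 14): d=(-8,10) right/bottom  bias=-1
  edge (2, 14)→(5, 5): d=(3,-9) top-left  bias=+0
  edge (5, 5)→(10, 4): d=(5,-1) top-left  bias=+0
    (7,1)@(15, 3): e=[-42,84,0] → ·  [on edge]
    (2,2)@(5, 5): e=[42,0,0] → █  [on edge]
    (3,2)@(7, 5): e=[22,18,2] → █
    (4,2)@(9, 5): e=[2,36,4] → █
    (5,2)@(11, 5): e=[-18,54,6] → ·
    (2,3)@(5, 7): e=[26,6,10] → █
    (4,3)@(9, 7): e=[-14,42,14] → ·
    (2,4)@(5, 9): e=[10,12,20] → █
    (3,4)@(7, 9): e=[-10,30,22] → ·
    (1,5)@(3, 11): e=[14,0,28] → █  [on edge]
    (2,5)@(5, 11): e=[-6,18,30] → ·
    (1,6)@(3, 13): e=[-2,6,38] → ·
  covered (7 px):
    · · · · · · · · · · ·
    · · · · · · · · · · ·
    · · █ █ █ · · · · · ·
    · · █ █ · · · · · · ·
    · · █ · · · · · · · ·
    · █ · · · · · · · · ·
    · · · · · · · · · · ·
    · · · · · · · · · · ·
T4:
  2·area = 48
  edge (1, 14)→(7, 6): d=(6,-8) top-left  bias=+0
  edge (7, 6)→(16, 2): d=(9,-4) top-left  bias=+0
  edge (16, 2)→(1, 14): d=(-15,12) right/bottom  bias=-1
    (5,2)@(11, 5): e=[26,7,15] → █
    (6,2)@(13, 5): e=[42,15,-9] → ·
    (3,3)@(7, 7): e=[6,9,33] → █
    (4,3)@(9, 7): e=[22,17,9] → █
    (5,3)@(11, 7): e=[38,25,-15] → ·
    (2,4)@(5, 9): e=[2,19,27] → █
    (4,4)@(9, 9): e=[34,35,-21] → ·
    (2,5)@(5, 11): e=[14,37,-3] → ·
    (3,5)@(7, 11): e=[30,45,-27] → ·
  covered (5 px):
    · · · · · · · · · · ·
    · · · · · · · · · · ·
    · · · · · █ · · · · ·
    · · · █ █ · · · · · ·
    · · █ █ · · · · · · ·
    · · · · · · · · · · ·
    · · · · · · · · · · ·
    · · · · · · · · · · ·

Answer: [17,9,22]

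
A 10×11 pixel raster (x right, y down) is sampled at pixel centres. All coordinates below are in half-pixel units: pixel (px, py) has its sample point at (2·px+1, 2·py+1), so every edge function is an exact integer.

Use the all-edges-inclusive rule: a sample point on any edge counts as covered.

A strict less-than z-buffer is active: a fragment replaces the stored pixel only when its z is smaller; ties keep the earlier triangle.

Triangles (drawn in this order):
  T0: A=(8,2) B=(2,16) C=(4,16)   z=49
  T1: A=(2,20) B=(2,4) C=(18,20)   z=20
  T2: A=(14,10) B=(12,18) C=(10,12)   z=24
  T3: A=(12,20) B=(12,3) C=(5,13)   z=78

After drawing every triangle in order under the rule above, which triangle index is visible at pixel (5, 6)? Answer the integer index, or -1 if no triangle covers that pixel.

T0:
  2·area = 28  (B↔C swapped to make it positive)
  edge (8, 2)→(4, 16): d=(-4,14) inclusive
  edge (4, 16)→(2, 16): d=(-2,0) inclusive
  edge (2, 16)→(8, 2): d=(6,-14) inclusive
    (3,2)@(7, 5): e=[2,22,4] → █
    (4,2)@(9, 5): e=[-26,22,32] → ·
    (3,3)@(7, 7): e=[-6,18,16] → ·
    (2,4)@(5, 9): e=[14,14,0] → █  [on edge]
    (3,4)@(7, 9): e=[-14,14,28] → ·
    (2,5)@(5, 11): e=[6,10,12] → █
    (3,5)@(7, 11): e=[-22,10,40] → ·
    (2,6)@(5, 13): e=[-2,6,24] → ·
    (1,7)@(3, 15): e=[18,2,8] → █
    (2,7)@(5, 15): e=[-10,2,36] → ·
    (1,8)@(3, 17): e=[10,-2,20] → ·
  covered (4 px):
    · · · · · · · · · ·
    · · · · · · · · · ·
    · · · █ · · · · · ·
    · · · · · · · · · ·
    · · █ · · · · · · ·
    · · █ · · · · · · ·
    · · · · · · · · · ·
    · █ · · · · · · · ·
    · · · · · · · · · ·
    · · · · · · · · · ·
    · · · · · · · · · ·
T1:
  2·area = 256
  edge (2, 20)→(2, 4): d=(0,-16) inclusive
  edge (2, 4)→(18, 20): d=(16,16) inclusive
  edge (18, 20)→(2, 20): d=(-16,0) inclusive
    (0,1)@(1, 3): e=[-16,0,272] → ·  [on edge]
    (1,2)@(3, 5): e=[16,0,240] → █  [on edge]
    (2,2)@(5, 5): e=[48,-32,240] → ·
    (1,3)@(3, 7): e=[16,32,208] → █
    (2,3)@(5, 7): e=[48,0,208] → █  [on edge]
    (3,3)@(7, 7): e=[80,-32,208] → ·
    (1,4)@(3, 9): e=[16,64,176] → █
    (3,4)@(7, 9): e=[80,0,176] → █  [on edge]
    (4,4)@(9, 9): e=[112,-32,176] → ·
    (1,5)@(3, 11): e=[16,96,144] → █
    (4,5)@(9, 11): e=[112,0,144] → █  [on edge]
    (5,5)@(11, 11): e=[144,-32,144] → ·
    (5,6)@(11, 13): e=[144,0,112] → █  [on edge]
    (6,7)@(13, 15): e=[176,0,80] → █  [on edge]
    (7,8)@(15, 17): e=[208,0,48] → █  [on edge]
    (8,9)@(17, 19): e=[240,0,16] → █  [on edge]
    (9,10)@(19, 21): e=[272,0,-16] → ·  [on edge]
  covered (36 px):
    · · · · · · · · · ·
    · · · · · · · · · ·
    · █ · · · · · · · ·
    · █ █ · · · · · · ·
    · █ █ █ · · · · · ·
    · █ █ █ █ · · · · ·
    · █ █ █ █ █ · · · ·
    · █ █ █ █ █ █ · · ·
    · █ █ █ █ █ █ █ · ·
    · █ █ █ █ █ █ █ █ ·
    · · · · · · · · · ·
T2:
  2·area = 28
  edge (14, 10)→(12, 18): d=(-2,8) inclusive
  edge (12, 18)→(10, 12): d=(-2,-6) inclusive
  edge (10, 12)→(14, 10): d=(4,-2) inclusive
    (3,1)@(7, 3): e=[70,0,-42] → ·  [on edge]
    (4,4)@(9, 9): e=[42,0,-14] → ·  [on edge]
    (6,5)@(13, 11): e=[6,20,2] → █
    (7,5)@(15, 11): e=[-10,32,6] → ·
    (5,6)@(11, 13): e=[18,4,6] → █
    (7,6)@(15, 13): e=[-14,28,14] → ·
    (5,7)@(11, 15): e=[14,0,14] → █  [on edge]
    (6,7)@(13, 15): e=[-2,12,18] → ·
    (5,8)@(11, 17): e=[10,-4,22] → ·
    (6,10)@(13, 21): e=[-14,0,42] → ·  [on edge]
  covered (4 px):
    · · · · · · · · · ·
    · · · · · · · · · ·
    · · · · · · · · · ·
    · · · · · · · · · ·
    · · · · · · · · · ·
    · · · · · · █ · · ·
    · · · · · █ █ · · ·
    · · · · · █ · · · ·
    · · · · · · · · · ·
    · · · · · · · · · ·
    · · · · · · · · · ·
T3:
  2·area = 119  (B↔C swapped to make it positive)
  edge (12, 20)→(5, 13): d=(-7,-7) inclusive
  edge (5, 13)→(12, 3): d=(7,-10) inclusive
  edge (12, 3)→(12, 20): d=(0,17) inclusive
    (5,2)@(11, 5): e=[98,4,17] → █
    (6,2)@(13, 5): e=[112,24,-17] → ·
    (5,3)@(11, 7): e=[84,18,17] → █
    (6,3)@(13, 7): e=[98,38,-17] → ·
    (0,4)@(1, 9): e=[0,-68,187] → ·  [on edge]
    (4,4)@(9, 9): e=[56,12,51] → █
    (6,4)@(13, 9): e=[84,52,-17] → ·
    (1,5)@(3, 11): e=[0,-34,153] → ·  [on edge]
    (3,5)@(7, 11): e=[28,6,85] → █
    (6,5)@(13, 11): e=[70,66,-17] → ·
    (2,6)@(5, 13): e=[0,0,119] → █  [on edge]
    (6,6)@(13, 13): e=[56,80,-17] → ·
    (3,7)@(7, 15): e=[0,34,85] → █  [on edge]
    (4,8)@(9, 17): e=[0,68,51] → █  [on edge]
    (5,9)@(11, 19): e=[0,102,17] → █  [on edge]
    (6,10)@(13, 21): e=[0,136,-17] → ·  [on edge]
  covered (17 px):
    · · · · · · · · · ·
    · · · · · · · · · ·
    · · · · · █ · · · ·
    · · · · · █ · · · ·
    · · · · █ █ · · · ·
    · · · █ █ █ · · · ·
    · · █ █ █ █ · · · ·
    · · · █ █ █ · · · ·
    · · · · █ █ · · · ·
    · · · · · █ · · · ·
    · · · · · · · · · ·

Z-buffer (winner per pixel, '.' = empty):
  . . . . . . . . . .
  . . . . . . . . . .
  . 1 . 0 . 3 . . . .
  . 1 1 . . 3 . . . .
  . 1 1 1 3 3 . . . .
  . 1 1 1 1 3 2 . . .
  . 1 1 1 1 1 2 . . .
  . 1 1 1 1 1 1 . . .
  . 1 1 1 1 1 1 1 . .
  . 1 1 1 1 1 1 1 1 .
  . . . . . . . . . .

Answer: 1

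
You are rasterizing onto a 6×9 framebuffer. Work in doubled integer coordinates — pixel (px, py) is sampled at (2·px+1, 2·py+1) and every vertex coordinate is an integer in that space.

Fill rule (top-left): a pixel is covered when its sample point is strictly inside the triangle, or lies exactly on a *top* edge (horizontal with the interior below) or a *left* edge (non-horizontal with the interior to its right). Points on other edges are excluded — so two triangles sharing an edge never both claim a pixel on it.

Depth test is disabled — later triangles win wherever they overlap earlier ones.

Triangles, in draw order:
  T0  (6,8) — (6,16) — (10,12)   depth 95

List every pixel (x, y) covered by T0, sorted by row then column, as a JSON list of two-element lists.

T0:
  2·area = 32  (B↔C swapped to make it positive)
  edge (6, 8)→(10, 12): d=(4,4) right/bottom  bias=-1
  edge (10, 12)→(6, 16): d=(-4,4) right/bottom  bias=-1
  edge (6, 16)→(6, 8): d=(0,-8) top-left  bias=+0
    (0,1)@(1, 3): e=[0,72,-40] → .  [on edge]
    (1,2)@(3, 5): e=[0,56,-24] → .  [on edge]
    (2,3)@(5, 7): e=[0,40,-8] → .  [on edge]
    (3,4)@(7, 9): e=[0,24,8] → .  [on edge]
    (3,5)@(7, 11): e=[8,16,8] → X
    (4,5)@(9, 11): e=[0,8,24] → .  [on edge]
    (5,5)@(11, 11): e=[-8,0,40] → .  [on edge]
    (3,6)@(7, 13): e=[16,8,8] → X
    (4,6)@(9, 13): e=[8,0,24] → .  [on edge]
    (5,6)@(11, 13): e=[0,-8,40] → .  [on edge]
    (3,7)@(7, 15): e=[24,0,8] → .  [on edge]
    (2,8)@(5, 17): e=[40,0,-8] → .  [on edge]
  covered (2 px):
    . . . . . .
    . . . . . .
    . . . . . .
    . . . . . .
    . . . . . .
    . . . X . .
    . . . X . .
    . . . . . .
    . . . . . .

Result: [[3,5],[3,6]]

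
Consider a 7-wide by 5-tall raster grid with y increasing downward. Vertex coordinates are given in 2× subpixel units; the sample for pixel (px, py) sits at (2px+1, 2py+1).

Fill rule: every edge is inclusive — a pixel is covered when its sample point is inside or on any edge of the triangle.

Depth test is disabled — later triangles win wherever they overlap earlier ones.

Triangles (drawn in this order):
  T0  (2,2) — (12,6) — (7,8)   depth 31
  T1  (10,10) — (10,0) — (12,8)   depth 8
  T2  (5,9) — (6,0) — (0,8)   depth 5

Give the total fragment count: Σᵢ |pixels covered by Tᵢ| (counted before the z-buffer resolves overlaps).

T0:
  2·area = 40
  edge (2, 2)→(12, 6): d=(10,4) inclusive
  edge (12, 6)→(7, 8): d=(-5,2) inclusive
  edge (7, 8)→(2, 2): d=(-5,-6) inclusive
    (1,1)@(3, 3): e=[6,33,1] → █
    (2,1)@(5, 3): e=[-2,29,13] → ·
    (1,2)@(3, 5): e=[26,23,-9] → ·
    (2,2)@(5, 5): e=[18,19,3] → █
    (3,2)@(7, 5): e=[10,15,15] → █
    (4,2)@(9, 5): e=[2,11,27] → █
    (5,2)@(11, 5): e=[-6,7,39] → ·
    (2,3)@(5, 7): e=[38,9,-7] → ·
    (3,3)@(7, 7): e=[30,5,5] → █
    (5,3)@(11, 7): e=[14,-3,29] → ·
    (3,4)@(7, 9): e=[50,-5,-5] → ·
    (4,4)@(9, 9): e=[42,-9,7] → ·
  covered (6 px):
    · · · · · · ·
    · █ · · · · ·
    · · █ █ █ · ·
    · · · █ █ · ·
    · · · · · · ·
T1:
  2·area = 20
  edge (10, 10)→(10, 0): d=(0,-10) inclusive
  edge (10, 0)→(12, 8): d=(2,8) inclusive
  edge (12, 8)→(10, 10): d=(-2,2) inclusive
    (5,2)@(11, 5): e=[10,2,8] → █
    (6,2)@(13, 5): e=[30,-14,4] → ·
    (5,3)@(11, 7): e=[10,6,4] → █
    (6,3)@(13, 7): e=[30,-10,0] → ·  [on edge]
    (5,4)@(11, 9): e=[10,10,0] → █  [on edge]
    (6,4)@(13, 9): e=[30,-6,-4] → ·
  covered (3 px):
    · · · · · · ·
    · · · · · · ·
    · · · · · █ ·
    · · · · · █ ·
    · · · · · █ ·
T2:
  2·area = 46  (B↔C swapped to make it positive)
  edge (5, 9)→(0, 8): d=(-5,-1) inclusive
  edge (0, 8)→(6, 0): d=(6,-8) inclusive
  edge (6, 0)→(5, 9): d=(-1,9) inclusive
    (2,1)@(5, 3): e=[30,10,6] → █
    (3,1)@(7, 3): e=[32,26,-12] → ·
    (1,2)@(3, 5): e=[18,6,22] → █
    (3,2)@(7, 5): e=[22,38,-14] → ·
    (0,3)@(1, 7): e=[6,2,38] → █
    (3,3)@(7, 7): e=[12,50,-16] → ·
    (0,4)@(1, 9): e=[-4,14,36] → ·
    (1,4)@(3, 9): e=[-2,30,18] → ·
    (2,4)@(5, 9): e=[0,46,0] → █  [on edge]
    (3,4)@(7, 9): e=[2,62,-18] → ·
  covered (7 px):
    · · · · · · ·
    · · █ · · · ·
    · █ █ · · · ·
    █ █ █ · · · ·
    · · █ · · · ·

Answer: 16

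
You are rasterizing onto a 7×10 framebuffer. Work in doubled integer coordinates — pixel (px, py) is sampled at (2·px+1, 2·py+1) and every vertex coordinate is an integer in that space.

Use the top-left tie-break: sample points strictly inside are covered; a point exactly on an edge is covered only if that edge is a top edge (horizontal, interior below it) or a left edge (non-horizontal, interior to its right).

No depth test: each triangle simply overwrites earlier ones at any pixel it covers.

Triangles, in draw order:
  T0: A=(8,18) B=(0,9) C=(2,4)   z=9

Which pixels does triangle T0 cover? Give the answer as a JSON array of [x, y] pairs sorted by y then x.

T0:
  2·area = 58
  edge (8, 18)→(0, 9): d=(-8,-9) top-left  bias=+0
  edge (0, 9)→(2, 4): d=(2,-5) top-left  bias=+0
  edge (2, 4)→(8, 18): d=(6,14) right/bottom  bias=-1
    (0,3)@(1, 7): e=[25,1,32] → #
    (1,3)@(3, 7): e=[43,11,4] → #
    (2,3)@(5, 7): e=[61,21,-24] → ·
    (0,4)@(1, 9): e=[9,5,44] → #
    (2,4)@(5, 9): e=[45,25,-12] → ·
    (0,5)@(1, 11): e=[-7,9,56] → ·
    (1,5)@(3, 11): e=[11,19,28] → #
    (2,5)@(5, 11): e=[29,29,0] → ·  [on edge]
    (1,6)@(3, 13): e=[-5,23,40] → ·
    (2,6)@(5, 13): e=[13,33,12] → #
    (3,6)@(7, 13): e=[31,43,-16] → ·
    (2,7)@(5, 15): e=[-3,37,24] → ·
  covered (6 px):
    · · · · · · ·
    · · · · · · ·
    · · · · · · ·
    # # · · · · ·
    # # · · · · ·
    · # · · · · ·
    · · # · · · ·
    · · · · · · ·
    · · · · · · ·
    · · · · · · ·

Answer: [[0,3],[1,3],[0,4],[1,4],[1,5],[2,6]]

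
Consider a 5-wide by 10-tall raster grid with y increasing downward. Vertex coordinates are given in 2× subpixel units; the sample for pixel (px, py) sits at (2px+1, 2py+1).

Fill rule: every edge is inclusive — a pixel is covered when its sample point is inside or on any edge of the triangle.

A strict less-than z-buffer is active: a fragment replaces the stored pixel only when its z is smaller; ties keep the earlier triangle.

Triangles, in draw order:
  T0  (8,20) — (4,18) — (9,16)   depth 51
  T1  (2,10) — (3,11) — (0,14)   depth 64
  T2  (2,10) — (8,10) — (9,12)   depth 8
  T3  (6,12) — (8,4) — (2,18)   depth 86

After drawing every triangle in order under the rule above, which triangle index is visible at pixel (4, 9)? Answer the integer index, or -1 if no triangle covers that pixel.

T0:
  2·area = 18
  edge (8, 20)→(4, 18): d=(-4,-2) inclusive
  edge (4, 18)→(9, 16): d=(5,-2) inclusive
  edge (9, 16)→(8, 20): d=(-1,4) inclusive
    (3,8)@(7, 17): e=[10,1,7] → X
    (4,8)@(9, 17): e=[14,5,-1] → .
    (3,9)@(7, 19): e=[2,11,5] → X
    (4,9)@(9, 19): e=[6,15,-3] → .
  covered (2 px):
    . . . . .
    . . . . .
    . . . . .
    . . . . .
    . . . . .
    . . . . .
    . . . . .
    . . . . .
    . . . X .
    . . . X .
T1:
  2·area = 6
  edge (2, 10)→(3, 11): d=(1,1) inclusive
  edge (3, 11)→(0, 14): d=(-3,3) inclusive
  edge (0, 14)→(2, 10): d=(2,-4) inclusive
    (4,2)@(9, 5): e=[-12,0,18] → .  [on edge]
    (3,3)@(7, 7): e=[-8,0,14] → .  [on edge]
    (0,4)@(1, 9): e=[0,12,-6] → .  [on edge]
    (2,4)@(5, 9): e=[-4,0,10] → .  [on edge]
    (1,5)@(3, 11): e=[0,0,6] → X  [on edge]
    (2,5)@(5, 11): e=[-2,-6,14] → .
    (0,6)@(1, 13): e=[4,0,2] → X  [on edge]
    (1,6)@(3, 13): e=[2,-6,10] → .
    (2,6)@(5, 13): e=[0,-12,18] → .  [on edge]
    (0,7)@(1, 15): e=[6,-6,6] → .
    (3,7)@(7, 15): e=[0,-24,30] → .  [on edge]
    (4,8)@(9, 17): e=[0,-36,42] → .  [on edge]
  covered (2 px):
    . . . . .
    . . . . .
    . . . . .
    . . . . .
    . . . . .
    . X . . .
    X . . . .
    . . . . .
    . . . . .
    . . . . .
T2:
  2·area = 12
  edge (2, 10)→(8, 10): d=(6,0) inclusive
  edge (8, 10)→(9, 12): d=(1,2) inclusive
  edge (9, 12)→(2, 10): d=(-7,-2) inclusive
    (3,5)@(7, 11): e=[6,3,3] → X
    (4,5)@(9, 11): e=[6,-1,7] → .
    (3,6)@(7, 13): e=[18,5,-11] → .
  covered (1 px):
    . . . . .
    . . . . .
    . . . . .
    . . . . .
    . . . . .
    . . . X .
    . . . . .
    . . . . .
    . . . . .
    . . . . .
T3:
  2·area = 20  (B↔C swapped to make it positive)
  edge (6, 12)→(2, 18): d=(-4,6) inclusive
  edge (2, 18)→(8, 4): d=(6,-14) inclusive
  edge (8, 4)→(6, 12): d=(-2,8) inclusive
    (3,3)@(7, 7): e=[14,4,2] → X
    (4,3)@(9, 7): e=[2,32,-14] → .
    (3,4)@(7, 9): e=[6,16,-2] → .
    (2,5)@(5, 11): e=[10,0,10] → X  [on edge]
    (3,5)@(7, 11): e=[-2,28,-6] → .
    (2,6)@(5, 13): e=[2,12,6] → X
    (3,6)@(7, 13): e=[-10,40,-10] → .
    (2,7)@(5, 15): e=[-6,24,2] → .
  covered (3 px):
    . . . . .
    . . . . .
    . . . . .
    . . . X .
    . . . . .
    . . X . .
    . . X . .
    . . . . .
    . . . . .
    . . . . .

Z-buffer (winner per pixel, '.' = empty):
  . . . . .
  . . . . .
  . . . . .
  . . . 3 .
  . . . . .
  . 1 3 2 .
  1 . 3 . .
  . . . . .
  . . . 0 .
  . . . 0 .

Result: -1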